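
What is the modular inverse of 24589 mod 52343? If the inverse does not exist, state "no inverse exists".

6516

gcd(52343, 24589) by repeated division:
52343 = 2×24589 + 3165
24589 = 7×3165 + 2434
3165 = 1×2434 + 731
2434 = 3×731 + 241
731 = 3×241 + 8
241 = 30×8 + 1
8 = 8×1 + 0
Since gcd(24589, 52343) = 1, back-substitute to write 1 as a combination:
1 = 241 − 30·8
1 = −30·731 + 91·241
1 = 91·2434 − 303·731
1 = −303·3165 + 394·2434
1 = 394·24589 − 3061·3165
1 = −3061·52343 + 6516·24589
So 24589·6516 ≡ 1 (mod 52343).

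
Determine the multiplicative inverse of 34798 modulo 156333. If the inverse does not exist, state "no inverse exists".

114826

Extended Euclidean algorithm:
156333 = 4*34798 + 17141
34798 = 2*17141 + 516
17141 = 33*516 + 113
516 = 4*113 + 64
113 = 1*64 + 49
64 = 1*49 + 15
49 = 3*15 + 4
15 = 3*4 + 3
4 = 1*3 + 1
3 = 3*1 + 0
The gcd is 1. Working backward:
1 = 4 − 3
1 = −15 + 4·4
1 = 4·49 − 13·15
1 = −13·64 + 17·49
1 = 17·113 − 30·64
1 = −30·516 + 137·113
1 = 137·17141 − 4551·516
1 = −4551·34798 + 9239·17141
1 = 9239·156333 − 41507·34798
Hence 34798⁻¹ ≡ -41507 ≡ 114826 (mod 156333).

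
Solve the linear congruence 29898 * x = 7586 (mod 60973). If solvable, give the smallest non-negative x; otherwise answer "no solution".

gcd(29898, 60973):
60973 = 2*29898 + 1177
29898 = 25*1177 + 473
1177 = 2*473 + 231
473 = 2*231 + 11
231 = 21*11 + 0
gcd = 11, but 11 ∤ 7586, so the congruence has no solution.

no solution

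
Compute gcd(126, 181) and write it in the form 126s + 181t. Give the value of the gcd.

Apply Euclid's algorithm to 181 and 126:
181 = 1×126 + 55
126 = 2×55 + 16
55 = 3×16 + 7
16 = 2×7 + 2
7 = 3×2 + 1
2 = 2×1 + 0
gcd(126, 181) = 1.
Back-substituting:
1 = 7 − 3·2
1 = −3·16 + 7·7
1 = 7·55 − 24·16
1 = −24·126 + 55·55
1 = 55·181 − 79·126
So 1 = (55)·181 + (-79)·126.

1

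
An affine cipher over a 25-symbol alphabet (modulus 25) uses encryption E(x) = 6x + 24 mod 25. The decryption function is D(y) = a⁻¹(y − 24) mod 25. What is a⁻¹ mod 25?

Extended Euclidean algorithm:
25 = 4·6 + 1
6 = 6·1 + 0
The gcd is 1. Working backward:
1 = 25 − 4·6
Hence 6⁻¹ ≡ -4 ≡ 21 (mod 25).

21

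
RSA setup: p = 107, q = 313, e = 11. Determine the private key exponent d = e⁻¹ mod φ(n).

27059

φ(n) = (p−1)(q−1) = 106·312 = 33072.
Need d with 11·d ≡ 1 (mod 33072). Apply the extended Euclidean algorithm:
33072 = 3006×11 + 6
11 = 1×6 + 5
6 = 1×5 + 1
5 = 5×1 + 0
Back-substitute:
1 = 6 − 5
1 = −11 + 2·6
1 = 2·33072 − 6013·11
So 11·(-6013) ≡ 1 (mod 33072), hence d ≡ -6013 ≡ 27059 (mod 33072).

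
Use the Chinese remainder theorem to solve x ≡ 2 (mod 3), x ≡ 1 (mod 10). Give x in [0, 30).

Write x = 2 + 3·k. Then 3·k ≡ 1 − 2 ≡ 9 (mod 10).
Need 3⁻¹ mod 10. Extended Euclid on (10, 3):
10 = 3×3 + 1
3 = 3×1 + 0
Back-substitute:
1 = 10 − 3·3
3⁻¹ ≡ 7 (mod 10), so k ≡ 7·9 ≡ 3 (mod 10).
x = 2 + 3·3 = 11.

11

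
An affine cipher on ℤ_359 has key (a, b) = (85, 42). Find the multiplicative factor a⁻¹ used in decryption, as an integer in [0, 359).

Extended Euclidean algorithm:
359 = 4·85 + 19
85 = 4·19 + 9
19 = 2·9 + 1
9 = 9·1 + 0
The gcd is 1. Working backward:
1 = 19 − 2·9
1 = −2·85 + 9·19
1 = 9·359 − 38·85
Thus 85·(-38) ≡ 1 (mod 359); reducing, -38 mod 359 = 321.

321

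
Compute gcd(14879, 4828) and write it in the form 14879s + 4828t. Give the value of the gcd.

Apply Euclid's algorithm to 14879 and 4828:
14879 = 3·4828 + 395
4828 = 12·395 + 88
395 = 4·88 + 43
88 = 2·43 + 2
43 = 21·2 + 1
2 = 2·1 + 0
gcd(14879, 4828) = 1.
Working backward:
1 = 43 − 21·2
1 = −21·88 + 43·43
1 = 43·395 − 193·88
1 = −193·4828 + 2359·395
1 = 2359·14879 − 7270·4828
So 1 = (2359)·14879 + (-7270)·4828.

1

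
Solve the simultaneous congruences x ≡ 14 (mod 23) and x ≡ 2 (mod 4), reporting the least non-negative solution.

14

Write x = 14 + 23·k. Then 23·k ≡ 2 − 14 ≡ 0 (mod 4).
Need 23⁻¹ mod 4. Extended Euclid on (4, 3):
4 = 1·3 + 1
3 = 3·1 + 0
Back-substitute:
1 = 4 − 3
23⁻¹ ≡ 3 (mod 4), so k ≡ 3·0 ≡ 0 (mod 4).
x = 14 + 23·0 = 14.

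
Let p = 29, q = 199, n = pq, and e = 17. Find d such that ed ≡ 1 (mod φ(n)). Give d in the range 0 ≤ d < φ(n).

2609

φ(n) = (p−1)(q−1) = 28·198 = 5544.
Need d with 17·d ≡ 1 (mod 5544). Apply the extended Euclidean algorithm:
5544 = 326·17 + 2
17 = 8·2 + 1
2 = 2·1 + 0
Back-substitute:
1 = 17 − 8·2
1 = −8·5544 + 2609·17
So 17·2609 ≡ 1 (mod 5544), hence d = 2609.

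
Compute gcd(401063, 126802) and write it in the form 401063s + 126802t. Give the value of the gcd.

Apply Euclid's algorithm to 401063 and 126802:
401063 = 3×126802 + 20657
126802 = 6×20657 + 2860
20657 = 7×2860 + 637
2860 = 4×637 + 312
637 = 2×312 + 13
312 = 24×13 + 0
gcd(401063, 126802) = 13.
Express as a combination:
13 = 637 − 2·312
13 = −2·2860 + 9·637
13 = 9·20657 − 65·2860
13 = −65·126802 + 399·20657
13 = 399·401063 − 1262·126802
So 13 = (399)·401063 + (-1262)·126802.

13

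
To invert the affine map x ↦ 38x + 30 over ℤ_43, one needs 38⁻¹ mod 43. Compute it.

17

Run Euclid on (43, 38):
43 = 1*38 + 5
38 = 7*5 + 3
5 = 1*3 + 2
3 = 1*2 + 1
2 = 2*1 + 0
The gcd is 1. Working backward:
1 = 3 − 2
1 = −5 + 2·3
1 = 2·38 − 15·5
1 = −15·43 + 17·38
So 38·17 ≡ 1 (mod 43).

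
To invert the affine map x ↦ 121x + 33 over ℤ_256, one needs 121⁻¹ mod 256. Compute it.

Run Euclid on (256, 121):
256 = 2*121 + 14
121 = 8*14 + 9
14 = 1*9 + 5
9 = 1*5 + 4
5 = 1*4 + 1
4 = 4*1 + 0
Since gcd(121, 256) = 1, back-substitute to write 1 as a combination:
1 = 5 − 4
1 = −9 + 2·5
1 = 2·14 − 3·9
1 = −3·121 + 26·14
1 = 26·256 − 55·121
Hence 121⁻¹ ≡ -55 ≡ 201 (mod 256).

201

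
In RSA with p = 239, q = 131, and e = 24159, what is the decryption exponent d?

26359

φ(n) = (p−1)(q−1) = 238·130 = 30940.
Need d with 24159·d ≡ 1 (mod 30940). Apply the extended Euclidean algorithm:
30940 = 1·24159 + 6781
24159 = 3·6781 + 3816
6781 = 1·3816 + 2965
3816 = 1·2965 + 851
2965 = 3·851 + 412
851 = 2·412 + 27
412 = 15·27 + 7
27 = 3·7 + 6
7 = 1·6 + 1
6 = 6·1 + 0
Back-substitute:
1 = 7 − 6
1 = −27 + 4·7
1 = 4·412 − 61·27
1 = −61·851 + 126·412
1 = 126·2965 − 439·851
1 = −439·3816 + 565·2965
1 = 565·6781 − 1004·3816
1 = −1004·24159 + 3577·6781
1 = 3577·30940 − 4581·24159
So 24159·(-4581) ≡ 1 (mod 30940), hence d ≡ -4581 ≡ 26359 (mod 30940).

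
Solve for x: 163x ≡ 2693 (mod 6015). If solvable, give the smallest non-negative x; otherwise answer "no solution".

First find gcd(163, 6015):
6015 = 36*163 + 147
163 = 1*147 + 16
147 = 9*16 + 3
16 = 5*3 + 1
3 = 3*1 + 0
gcd = 1, so a unique solution mod 6015 exists.
Back-substitute for the Bézout coefficients:
1 = 16 − 5·3
1 = −5·147 + 46·16
1 = 46·163 − 51·147
1 = −51·6015 + 1882·163
So 163·(1882) ≡ 1 (mod 6015), giving 163⁻¹ ≡ 1882.
x ≡ 163⁻¹·2693 ≡ 1882·2693 ≡ 3596 (mod 6015).

3596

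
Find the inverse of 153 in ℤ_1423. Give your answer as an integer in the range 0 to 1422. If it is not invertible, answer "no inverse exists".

gcd(1423, 153) by repeated division:
1423 = 9·153 + 46
153 = 3·46 + 15
46 = 3·15 + 1
15 = 15·1 + 0
The gcd is 1. Working backward:
1 = 46 − 3·15
1 = −3·153 + 10·46
1 = 10·1423 − 93·153
Hence 153⁻¹ ≡ -93 ≡ 1330 (mod 1423).

1330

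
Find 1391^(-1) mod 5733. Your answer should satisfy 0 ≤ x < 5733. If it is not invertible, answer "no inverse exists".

Compute gcd(1391, 5733):
5733 = 4·1391 + 169
1391 = 8·169 + 39
169 = 4·39 + 13
39 = 3·13 + 0
gcd(1391, 5733) = 13 ≠ 1, so 1391 has no multiplicative inverse modulo 5733.

no inverse exists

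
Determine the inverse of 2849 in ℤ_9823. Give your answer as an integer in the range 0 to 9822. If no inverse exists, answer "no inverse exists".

no inverse exists

Compute gcd(2849, 9823):
9823 = 3·2849 + 1276
2849 = 2·1276 + 297
1276 = 4·297 + 88
297 = 3·88 + 33
88 = 2·33 + 22
33 = 1·22 + 11
22 = 2·11 + 0
The gcd is 11, not 1, hence no inverse exists.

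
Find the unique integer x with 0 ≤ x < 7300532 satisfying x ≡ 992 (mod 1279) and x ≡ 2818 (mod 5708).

Write x = 992 + 1279·k. Then 1279·k ≡ 2818 − 992 ≡ 1826 (mod 5708).
Need 1279⁻¹ mod 5708. Extended Euclid on (5708, 1279):
5708 = 4*1279 + 592
1279 = 2*592 + 95
592 = 6*95 + 22
95 = 4*22 + 7
22 = 3*7 + 1
7 = 7*1 + 0
Back-substitute:
1 = 22 − 3·7
1 = −3·95 + 13·22
1 = 13·592 − 81·95
1 = −81·1279 + 175·592
1 = 175·5708 − 781·1279
1279⁻¹ ≡ 4927 (mod 5708), so k ≡ 4927·1826 ≡ 894 (mod 5708).
x = 992 + 1279·894 = 1144418.

1144418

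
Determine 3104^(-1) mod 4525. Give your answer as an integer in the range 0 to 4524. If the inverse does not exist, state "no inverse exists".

Run Euclid on (4525, 3104):
4525 = 1×3104 + 1421
3104 = 2×1421 + 262
1421 = 5×262 + 111
262 = 2×111 + 40
111 = 2×40 + 31
40 = 1×31 + 9
31 = 3×9 + 4
9 = 2×4 + 1
4 = 4×1 + 0
The gcd is 1. Working backward:
1 = 9 − 2·4
1 = −2·31 + 7·9
1 = 7·40 − 9·31
1 = −9·111 + 25·40
1 = 25·262 − 59·111
1 = −59·1421 + 320·262
1 = 320·3104 − 699·1421
1 = −699·4525 + 1019·3104
So 3104·1019 ≡ 1 (mod 4525).

1019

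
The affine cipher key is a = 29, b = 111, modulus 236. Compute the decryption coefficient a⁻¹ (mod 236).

57

Extended Euclidean algorithm:
236 = 8*29 + 4
29 = 7*4 + 1
4 = 4*1 + 0
The gcd is 1. Working backward:
1 = 29 − 7·4
1 = −7·236 + 57·29
So 29·57 ≡ 1 (mod 236).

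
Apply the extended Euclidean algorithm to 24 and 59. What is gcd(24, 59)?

Apply Euclid's algorithm to 59 and 24:
59 = 2*24 + 11
24 = 2*11 + 2
11 = 5*2 + 1
2 = 2*1 + 0
gcd(24, 59) = 1.
Working backward:
1 = 11 − 5·2
1 = −5·24 + 11·11
1 = 11·59 − 27·24
So 1 = (11)·59 + (-27)·24.

1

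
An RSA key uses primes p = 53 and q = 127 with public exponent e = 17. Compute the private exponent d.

φ(n) = (p−1)(q−1) = 52·126 = 6552.
Need d with 17·d ≡ 1 (mod 6552). Apply the extended Euclidean algorithm:
6552 = 385·17 + 7
17 = 2·7 + 3
7 = 2·3 + 1
3 = 3·1 + 0
Back-substitute:
1 = 7 − 2·3
1 = −2·17 + 5·7
1 = 5·6552 − 1927·17
So 17·(-1927) ≡ 1 (mod 6552), hence d ≡ -1927 ≡ 4625 (mod 6552).

4625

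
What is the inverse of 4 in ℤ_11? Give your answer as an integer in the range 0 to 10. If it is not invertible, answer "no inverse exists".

Apply the Euclidean algorithm to 11 and 4:
11 = 2×4 + 3
4 = 1×3 + 1
3 = 3×1 + 0
gcd = 1, so the inverse exists. Back-substitute:
1 = 4 − 3
1 = −11 + 3·4
So 4·3 ≡ 1 (mod 11).

3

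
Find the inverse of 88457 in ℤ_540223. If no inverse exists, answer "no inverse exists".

gcd(540223, 88457) by repeated division:
540223 = 6*88457 + 9481
88457 = 9*9481 + 3128
9481 = 3*3128 + 97
3128 = 32*97 + 24
97 = 4*24 + 1
24 = 24*1 + 0
gcd = 1, so the inverse exists. Back-substitute:
1 = 97 − 4·24
1 = −4·3128 + 129·97
1 = 129·9481 − 391·3128
1 = −391·88457 + 3648·9481
1 = 3648·540223 − 22279·88457
So 88457·(-22279) ≡ 1 (mod 540223), and -22279 ≡ 517944 (mod 540223).

517944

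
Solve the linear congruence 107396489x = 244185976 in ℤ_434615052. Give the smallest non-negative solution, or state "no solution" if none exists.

110509700

First find gcd(107396489, 434615052):
434615052 = 4·107396489 + 5029096
107396489 = 21·5029096 + 1785473
5029096 = 2·1785473 + 1458150
1785473 = 1·1458150 + 327323
1458150 = 4·327323 + 148858
327323 = 2·148858 + 29607
148858 = 5·29607 + 823
29607 = 35·823 + 802
823 = 1·802 + 21
802 = 38·21 + 4
21 = 5·4 + 1
4 = 4·1 + 0
gcd = 1, so a unique solution mod 434615052 exists.
Back-substitute for the Bézout coefficients:
1 = 21 − 5·4
1 = −5·802 + 191·21
1 = 191·823 − 196·802
1 = −196·29607 + 7051·823
1 = 7051·148858 − 35451·29607
1 = −35451·327323 + 77953·148858
1 = 77953·1458150 − 347263·327323
1 = −347263·1785473 + 425216·1458150
1 = 425216·5029096 − 1197695·1785473
1 = −1197695·107396489 + 25576811·5029096
1 = 25576811·434615052 − 103504939·107396489
So 107396489·(-103504939) ≡ 1 (mod 434615052), giving 107396489⁻¹ ≡ 331110113.
x ≡ 107396489⁻¹·244185976 ≡ 331110113·244185976 ≡ 110509700 (mod 434615052).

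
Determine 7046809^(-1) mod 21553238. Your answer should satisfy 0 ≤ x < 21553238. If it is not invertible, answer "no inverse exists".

Euclidean algorithm on 21553238, 7046809:
21553238 = 3*7046809 + 412811
7046809 = 17*412811 + 29022
412811 = 14*29022 + 6503
29022 = 4*6503 + 3010
6503 = 2*3010 + 483
3010 = 6*483 + 112
483 = 4*112 + 35
112 = 3*35 + 7
35 = 5*7 + 0
Since gcd = 7 > 1, 7046809 is not a unit mod 21553238.

no inverse exists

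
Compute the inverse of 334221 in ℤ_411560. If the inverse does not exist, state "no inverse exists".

Apply the Euclidean algorithm to 411560 and 334221:
411560 = 1·334221 + 77339
334221 = 4·77339 + 24865
77339 = 3·24865 + 2744
24865 = 9·2744 + 169
2744 = 16·169 + 40
169 = 4·40 + 9
40 = 4·9 + 4
9 = 2·4 + 1
4 = 4·1 + 0
Since gcd(334221, 411560) = 1, back-substitute to write 1 as a combination:
1 = 9 − 2·4
1 = −2·40 + 9·9
1 = 9·169 − 38·40
1 = −38·2744 + 617·169
1 = 617·24865 − 5591·2744
1 = −5591·77339 + 17390·24865
1 = 17390·334221 − 75151·77339
1 = −75151·411560 + 92541·334221
So 334221·92541 ≡ 1 (mod 411560).

92541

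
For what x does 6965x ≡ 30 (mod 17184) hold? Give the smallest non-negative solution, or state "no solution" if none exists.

First find gcd(6965, 17184):
17184 = 2·6965 + 3254
6965 = 2·3254 + 457
3254 = 7·457 + 55
457 = 8·55 + 17
55 = 3·17 + 4
17 = 4·4 + 1
4 = 4·1 + 0
gcd = 1, so a unique solution mod 17184 exists.
Back-substitute for the Bézout coefficients:
1 = 17 − 4·4
1 = −4·55 + 13·17
1 = 13·457 − 108·55
1 = −108·3254 + 769·457
1 = 769·6965 − 1646·3254
1 = −1646·17184 + 4061·6965
So 6965·(4061) ≡ 1 (mod 17184), giving 6965⁻¹ ≡ 4061.
x ≡ 6965⁻¹·30 ≡ 4061·30 ≡ 1542 (mod 17184).

1542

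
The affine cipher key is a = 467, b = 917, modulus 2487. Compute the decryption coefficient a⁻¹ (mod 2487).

1358

Apply the Euclidean algorithm to 2487 and 467:
2487 = 5×467 + 152
467 = 3×152 + 11
152 = 13×11 + 9
11 = 1×9 + 2
9 = 4×2 + 1
2 = 2×1 + 0
Since gcd(467, 2487) = 1, back-substitute to write 1 as a combination:
1 = 9 − 4·2
1 = −4·11 + 5·9
1 = 5·152 − 69·11
1 = −69·467 + 212·152
1 = 212·2487 − 1129·467
Hence 467⁻¹ ≡ -1129 ≡ 1358 (mod 2487).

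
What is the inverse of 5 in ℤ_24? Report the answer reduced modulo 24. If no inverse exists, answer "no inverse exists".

5

Apply the Euclidean algorithm to 24 and 5:
24 = 4·5 + 4
5 = 1·4 + 1
4 = 4·1 + 0
The gcd is 1. Working backward:
1 = 5 − 4
1 = −24 + 5·5
So 5·5 ≡ 1 (mod 24).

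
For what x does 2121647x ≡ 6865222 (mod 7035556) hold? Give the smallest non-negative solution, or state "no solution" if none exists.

no solution

gcd(2121647, 7035556):
7035556 = 3·2121647 + 670615
2121647 = 3·670615 + 109802
670615 = 6·109802 + 11803
109802 = 9·11803 + 3575
11803 = 3·3575 + 1078
3575 = 3·1078 + 341
1078 = 3·341 + 55
341 = 6·55 + 11
55 = 5·11 + 0
gcd = 11, but 11 ∤ 6865222, so the congruence has no solution.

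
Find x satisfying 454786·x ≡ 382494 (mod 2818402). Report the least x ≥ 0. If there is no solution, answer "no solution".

1085150

First find gcd(454786, 2818402):
2818402 = 6·454786 + 89686
454786 = 5·89686 + 6356
89686 = 14·6356 + 702
6356 = 9·702 + 38
702 = 18·38 + 18
38 = 2·18 + 2
18 = 9·2 + 0
gcd = 2 and 2 | 382494, so solutions exist. Divide through by 2: 227393x ≡ 191247 (mod 1409201).
Now find 227393⁻¹ mod 1409201:
1409201 = 6*227393 + 44843
227393 = 5*44843 + 3178
44843 = 14*3178 + 351
3178 = 9*351 + 19
351 = 18*19 + 9
19 = 2*9 + 1
9 = 9*1 + 0
Back-substitute:
1 = 19 − 2·9
1 = −2·351 + 37·19
1 = 37·3178 − 335·351
1 = −335·44843 + 4727·3178
1 = 4727·227393 − 23970·44843
1 = −23970·1409201 + 148547·227393
So 227393⁻¹ ≡ 148547 (mod 1409201).
Then x ≡ 148547·191247 ≡ 1085150 (mod 1409201); the smallest non-negative solution is x = 1085150.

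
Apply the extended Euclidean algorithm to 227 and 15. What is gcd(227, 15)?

1

Apply Euclid's algorithm to 227 and 15:
227 = 15×15 + 2
15 = 7×2 + 1
2 = 2×1 + 0
gcd(227, 15) = 1.
Back-substituting:
1 = 15 − 7·2
1 = −7·227 + 106·15
So 1 = (-7)·227 + (106)·15.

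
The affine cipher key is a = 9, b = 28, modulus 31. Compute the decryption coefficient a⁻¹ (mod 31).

7

Apply the Euclidean algorithm to 31 and 9:
31 = 3*9 + 4
9 = 2*4 + 1
4 = 4*1 + 0
Since gcd(9, 31) = 1, back-substitute to write 1 as a combination:
1 = 9 − 2·4
1 = −2·31 + 7·9
So 9·7 ≡ 1 (mod 31).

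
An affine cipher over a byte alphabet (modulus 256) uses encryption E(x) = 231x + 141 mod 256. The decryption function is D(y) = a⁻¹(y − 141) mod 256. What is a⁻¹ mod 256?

215

gcd(256, 231) by repeated division:
256 = 1·231 + 25
231 = 9·25 + 6
25 = 4·6 + 1
6 = 6·1 + 0
gcd = 1, so the inverse exists. Back-substitute:
1 = 25 − 4·6
1 = −4·231 + 37·25
1 = 37·256 − 41·231
Thus 231·(-41) ≡ 1 (mod 256); reducing, -41 mod 256 = 215.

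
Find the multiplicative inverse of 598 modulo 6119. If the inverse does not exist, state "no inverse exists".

4226

Run Euclid on (6119, 598):
6119 = 10·598 + 139
598 = 4·139 + 42
139 = 3·42 + 13
42 = 3·13 + 3
13 = 4·3 + 1
3 = 3·1 + 0
gcd = 1, so the inverse exists. Back-substitute:
1 = 13 − 4·3
1 = −4·42 + 13·13
1 = 13·139 − 43·42
1 = −43·598 + 185·139
1 = 185·6119 − 1893·598
Hence 598⁻¹ ≡ -1893 ≡ 4226 (mod 6119).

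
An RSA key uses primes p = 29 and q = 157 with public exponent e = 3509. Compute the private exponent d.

φ(n) = (p−1)(q−1) = 28·156 = 4368.
Need d with 3509·d ≡ 1 (mod 4368). Apply the extended Euclidean algorithm:
4368 = 1×3509 + 859
3509 = 4×859 + 73
859 = 11×73 + 56
73 = 1×56 + 17
56 = 3×17 + 5
17 = 3×5 + 2
5 = 2×2 + 1
2 = 2×1 + 0
Back-substitute:
1 = 5 − 2·2
1 = −2·17 + 7·5
1 = 7·56 − 23·17
1 = −23·73 + 30·56
1 = 30·859 − 353·73
1 = −353·3509 + 1442·859
1 = 1442·4368 − 1795·3509
So 3509·(-1795) ≡ 1 (mod 4368), hence d ≡ -1795 ≡ 2573 (mod 4368).

2573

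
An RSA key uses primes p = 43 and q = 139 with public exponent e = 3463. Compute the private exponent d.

φ(n) = (p−1)(q−1) = 42·138 = 5796.
Need d with 3463·d ≡ 1 (mod 5796). Apply the extended Euclidean algorithm:
5796 = 1·3463 + 2333
3463 = 1·2333 + 1130
2333 = 2·1130 + 73
1130 = 15·73 + 35
73 = 2·35 + 3
35 = 11·3 + 2
3 = 1·2 + 1
2 = 2·1 + 0
Back-substitute:
1 = 3 − 2
1 = −35 + 12·3
1 = 12·73 − 25·35
1 = −25·1130 + 387·73
1 = 387·2333 − 799·1130
1 = −799·3463 + 1186·2333
1 = 1186·5796 − 1985·3463
So 3463·(-1985) ≡ 1 (mod 5796), hence d ≡ -1985 ≡ 3811 (mod 5796).

3811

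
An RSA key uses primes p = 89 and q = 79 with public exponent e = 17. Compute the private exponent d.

φ(n) = (p−1)(q−1) = 88·78 = 6864.
Need d with 17·d ≡ 1 (mod 6864). Apply the extended Euclidean algorithm:
6864 = 403·17 + 13
17 = 1·13 + 4
13 = 3·4 + 1
4 = 4·1 + 0
Back-substitute:
1 = 13 − 3·4
1 = −3·17 + 4·13
1 = 4·6864 − 1615·17
So 17·(-1615) ≡ 1 (mod 6864), hence d ≡ -1615 ≡ 5249 (mod 6864).

5249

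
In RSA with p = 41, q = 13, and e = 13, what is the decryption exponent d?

φ(n) = (p−1)(q−1) = 40·12 = 480.
Need d with 13·d ≡ 1 (mod 480). Apply the extended Euclidean algorithm:
480 = 36×13 + 12
13 = 1×12 + 1
12 = 12×1 + 0
Back-substitute:
1 = 13 − 12
1 = −480 + 37·13
So 13·37 ≡ 1 (mod 480), hence d = 37.

37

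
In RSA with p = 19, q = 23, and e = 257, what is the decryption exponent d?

φ(n) = (p−1)(q−1) = 18·22 = 396.
Need d with 257·d ≡ 1 (mod 396). Apply the extended Euclidean algorithm:
396 = 1×257 + 139
257 = 1×139 + 118
139 = 1×118 + 21
118 = 5×21 + 13
21 = 1×13 + 8
13 = 1×8 + 5
8 = 1×5 + 3
5 = 1×3 + 2
3 = 1×2 + 1
2 = 2×1 + 0
Back-substitute:
1 = 3 − 2
1 = −5 + 2·3
1 = 2·8 − 3·5
1 = −3·13 + 5·8
1 = 5·21 − 8·13
1 = −8·118 + 45·21
1 = 45·139 − 53·118
1 = −53·257 + 98·139
1 = 98·396 − 151·257
So 257·(-151) ≡ 1 (mod 396), hence d ≡ -151 ≡ 245 (mod 396).

245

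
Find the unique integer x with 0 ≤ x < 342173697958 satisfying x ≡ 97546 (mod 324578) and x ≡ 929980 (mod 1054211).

Write x = 97546 + 324578·k. Then 324578·k ≡ 929980 − 97546 ≡ 832434 (mod 1054211).
Need 324578⁻¹ mod 1054211. Extended Euclid on (1054211, 324578):
1054211 = 3*324578 + 80477
324578 = 4*80477 + 2670
80477 = 30*2670 + 377
2670 = 7*377 + 31
377 = 12*31 + 5
31 = 6*5 + 1
5 = 5*1 + 0
Back-substitute:
1 = 31 − 6·5
1 = −6·377 + 73·31
1 = 73·2670 − 517·377
1 = −517·80477 + 15583·2670
1 = 15583·324578 − 62849·80477
1 = −62849·1054211 + 204130·324578
324578⁻¹ ≡ 204130 (mod 1054211), so k ≡ 204130·832434 ≡ 698174 (mod 1054211).
x = 97546 + 324578·698174 = 226612018118.

226612018118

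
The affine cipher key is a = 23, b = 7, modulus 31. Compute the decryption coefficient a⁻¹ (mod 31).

27

Extended Euclidean algorithm:
31 = 1*23 + 8
23 = 2*8 + 7
8 = 1*7 + 1
7 = 7*1 + 0
gcd = 1, so the inverse exists. Back-substitute:
1 = 8 − 7
1 = −23 + 3·8
1 = 3·31 − 4·23
So 23·(-4) ≡ 1 (mod 31), and -4 ≡ 27 (mod 31).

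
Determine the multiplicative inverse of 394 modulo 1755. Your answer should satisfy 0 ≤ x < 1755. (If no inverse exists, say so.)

Apply the Euclidean algorithm to 1755 and 394:
1755 = 4·394 + 179
394 = 2·179 + 36
179 = 4·36 + 35
36 = 1·35 + 1
35 = 35·1 + 0
The gcd is 1. Working backward:
1 = 36 − 35
1 = −179 + 5·36
1 = 5·394 − 11·179
1 = −11·1755 + 49·394
So 394·49 ≡ 1 (mod 1755).

49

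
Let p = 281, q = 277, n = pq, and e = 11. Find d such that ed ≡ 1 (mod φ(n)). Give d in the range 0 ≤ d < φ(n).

14051

φ(n) = (p−1)(q−1) = 280·276 = 77280.
Need d with 11·d ≡ 1 (mod 77280). Apply the extended Euclidean algorithm:
77280 = 7025×11 + 5
11 = 2×5 + 1
5 = 5×1 + 0
Back-substitute:
1 = 11 − 2·5
1 = −2·77280 + 14051·11
So 11·14051 ≡ 1 (mod 77280), hence d = 14051.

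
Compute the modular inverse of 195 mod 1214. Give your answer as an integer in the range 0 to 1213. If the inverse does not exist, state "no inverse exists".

Apply the Euclidean algorithm to 1214 and 195:
1214 = 6*195 + 44
195 = 4*44 + 19
44 = 2*19 + 6
19 = 3*6 + 1
6 = 6*1 + 0
gcd = 1, so the inverse exists. Back-substitute:
1 = 19 − 3·6
1 = −3·44 + 7·19
1 = 7·195 − 31·44
1 = −31·1214 + 193·195
So 195·193 ≡ 1 (mod 1214).

193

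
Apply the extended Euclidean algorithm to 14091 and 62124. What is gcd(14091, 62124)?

3

Euclidean algorithm:
62124 = 4*14091 + 5760
14091 = 2*5760 + 2571
5760 = 2*2571 + 618
2571 = 4*618 + 99
618 = 6*99 + 24
99 = 4*24 + 3
24 = 8*3 + 0
gcd(14091, 62124) = 3.
Back-substituting:
3 = 99 − 4·24
3 = −4·618 + 25·99
3 = 25·2571 − 104·618
3 = −104·5760 + 233·2571
3 = 233·14091 − 570·5760
3 = −570·62124 + 2513·14091
So 3 = (-570)·62124 + (2513)·14091.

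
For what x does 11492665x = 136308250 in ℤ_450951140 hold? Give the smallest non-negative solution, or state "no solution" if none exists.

First find gcd(11492665, 450951140):
450951140 = 39·11492665 + 2737205
11492665 = 4·2737205 + 543845
2737205 = 5·543845 + 17980
543845 = 30·17980 + 4445
17980 = 4·4445 + 200
4445 = 22·200 + 45
200 = 4·45 + 20
45 = 2·20 + 5
20 = 4·5 + 0
gcd = 5 and 5 | 136308250, so solutions exist. Divide through by 5: 2298533x ≡ 27261650 (mod 90190228).
Now find 2298533⁻¹ mod 90190228:
90190228 = 39·2298533 + 547441
2298533 = 4·547441 + 108769
547441 = 5·108769 + 3596
108769 = 30·3596 + 889
3596 = 4·889 + 40
889 = 22·40 + 9
40 = 4·9 + 4
9 = 2·4 + 1
4 = 4·1 + 0
Back-substitute:
1 = 9 − 2·4
1 = −2·40 + 9·9
1 = 9·889 − 200·40
1 = −200·3596 + 809·889
1 = 809·108769 − 24470·3596
1 = −24470·547441 + 123159·108769
1 = 123159·2298533 − 517106·547441
1 = −517106·90190228 + 20290293·2298533
So 2298533⁻¹ ≡ 20290293 (mod 90190228).
Then x ≡ 20290293·27261650 ≡ 6343686 (mod 90190228); the smallest non-negative solution is x = 6343686.

6343686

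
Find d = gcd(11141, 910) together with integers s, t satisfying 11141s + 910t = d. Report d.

13

Repeated division:
11141 = 12×910 + 221
910 = 4×221 + 26
221 = 8×26 + 13
26 = 2×13 + 0
gcd(11141, 910) = 13.
Working backward:
13 = 221 − 8·26
13 = −8·910 + 33·221
13 = 33·11141 − 404·910
So 13 = (33)·11141 + (-404)·910.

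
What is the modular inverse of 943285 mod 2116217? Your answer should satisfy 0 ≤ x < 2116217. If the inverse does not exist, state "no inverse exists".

Run Euclid on (2116217, 943285):
2116217 = 2·943285 + 229647
943285 = 4·229647 + 24697
229647 = 9·24697 + 7374
24697 = 3·7374 + 2575
7374 = 2·2575 + 2224
2575 = 1·2224 + 351
2224 = 6·351 + 118
351 = 2·118 + 115
118 = 1·115 + 3
115 = 38·3 + 1
3 = 3·1 + 0
The gcd is 1. Working backward:
1 = 115 − 38·3
1 = −38·118 + 39·115
1 = 39·351 − 116·118
1 = −116·2224 + 735·351
1 = 735·2575 − 851·2224
1 = −851·7374 + 2437·2575
1 = 2437·24697 − 8162·7374
1 = −8162·229647 + 75895·24697
1 = 75895·943285 − 311742·229647
1 = −311742·2116217 + 699379·943285
So 943285·699379 ≡ 1 (mod 2116217).

699379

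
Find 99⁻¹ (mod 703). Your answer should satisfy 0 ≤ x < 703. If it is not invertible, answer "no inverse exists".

Extended Euclidean algorithm:
703 = 7*99 + 10
99 = 9*10 + 9
10 = 1*9 + 1
9 = 9*1 + 0
The gcd is 1. Working backward:
1 = 10 − 9
1 = −99 + 10·10
1 = 10·703 − 71·99
Hence 99⁻¹ ≡ -71 ≡ 632 (mod 703).

632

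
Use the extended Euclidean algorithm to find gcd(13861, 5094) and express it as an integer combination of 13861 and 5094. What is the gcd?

Apply Euclid's algorithm to 13861 and 5094:
13861 = 2×5094 + 3673
5094 = 1×3673 + 1421
3673 = 2×1421 + 831
1421 = 1×831 + 590
831 = 1×590 + 241
590 = 2×241 + 108
241 = 2×108 + 25
108 = 4×25 + 8
25 = 3×8 + 1
8 = 8×1 + 0
gcd(13861, 5094) = 1.
Working backward:
1 = 25 − 3·8
1 = −3·108 + 13·25
1 = 13·241 − 29·108
1 = −29·590 + 71·241
1 = 71·831 − 100·590
1 = −100·1421 + 171·831
1 = 171·3673 − 442·1421
1 = −442·5094 + 613·3673
1 = 613·13861 − 1668·5094
So 1 = (613)·13861 + (-1668)·5094.

1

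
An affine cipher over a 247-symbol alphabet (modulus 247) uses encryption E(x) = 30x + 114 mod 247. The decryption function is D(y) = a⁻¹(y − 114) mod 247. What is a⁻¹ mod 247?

Apply the Euclidean algorithm to 247 and 30:
247 = 8*30 + 7
30 = 4*7 + 2
7 = 3*2 + 1
2 = 2*1 + 0
gcd = 1, so the inverse exists. Back-substitute:
1 = 7 − 3·2
1 = −3·30 + 13·7
1 = 13·247 − 107·30
Thus 30·(-107) ≡ 1 (mod 247); reducing, -107 mod 247 = 140.

140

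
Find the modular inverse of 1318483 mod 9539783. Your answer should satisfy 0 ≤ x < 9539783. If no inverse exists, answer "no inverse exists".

6643660

Apply the Euclidean algorithm to 9539783 and 1318483:
9539783 = 7*1318483 + 310402
1318483 = 4*310402 + 76875
310402 = 4*76875 + 2902
76875 = 26*2902 + 1423
2902 = 2*1423 + 56
1423 = 25*56 + 23
56 = 2*23 + 10
23 = 2*10 + 3
10 = 3*3 + 1
3 = 3*1 + 0
gcd = 1, so the inverse exists. Back-substitute:
1 = 10 − 3·3
1 = −3·23 + 7·10
1 = 7·56 − 17·23
1 = −17·1423 + 432·56
1 = 432·2902 − 881·1423
1 = −881·76875 + 23338·2902
1 = 23338·310402 − 94233·76875
1 = −94233·1318483 + 400270·310402
1 = 400270·9539783 − 2896123·1318483
Thus 1318483·(-2896123) ≡ 1 (mod 9539783); reducing, -2896123 mod 9539783 = 6643660.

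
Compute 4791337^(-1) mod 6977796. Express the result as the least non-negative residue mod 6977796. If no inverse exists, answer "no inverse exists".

Apply the Euclidean algorithm to 6977796 and 4791337:
6977796 = 1·4791337 + 2186459
4791337 = 2·2186459 + 418419
2186459 = 5·418419 + 94364
418419 = 4·94364 + 40963
94364 = 2·40963 + 12438
40963 = 3·12438 + 3649
12438 = 3·3649 + 1491
3649 = 2·1491 + 667
1491 = 2·667 + 157
667 = 4·157 + 39
157 = 4·39 + 1
39 = 39·1 + 0
The gcd is 1. Working backward:
1 = 157 − 4·39
1 = −4·667 + 17·157
1 = 17·1491 − 38·667
1 = −38·3649 + 93·1491
1 = 93·12438 − 317·3649
1 = −317·40963 + 1044·12438
1 = 1044·94364 − 2405·40963
1 = −2405·418419 + 10664·94364
1 = 10664·2186459 − 55725·418419
1 = −55725·4791337 + 122114·2186459
1 = 122114·6977796 − 177839·4791337
Thus 4791337·(-177839) ≡ 1 (mod 6977796); reducing, -177839 mod 6977796 = 6799957.

6799957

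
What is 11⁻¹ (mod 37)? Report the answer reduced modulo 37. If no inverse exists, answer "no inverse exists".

27

Run Euclid on (37, 11):
37 = 3*11 + 4
11 = 2*4 + 3
4 = 1*3 + 1
3 = 3*1 + 0
gcd = 1, so the inverse exists. Back-substitute:
1 = 4 − 3
1 = −11 + 3·4
1 = 3·37 − 10·11
Hence 11⁻¹ ≡ -10 ≡ 27 (mod 37).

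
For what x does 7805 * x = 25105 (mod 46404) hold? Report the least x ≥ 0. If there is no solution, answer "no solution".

First find gcd(7805, 46404):
46404 = 5*7805 + 7379
7805 = 1*7379 + 426
7379 = 17*426 + 137
426 = 3*137 + 15
137 = 9*15 + 2
15 = 7*2 + 1
2 = 2*1 + 0
gcd = 1, so a unique solution mod 46404 exists.
Back-substitute for the Bézout coefficients:
1 = 15 − 7·2
1 = −7·137 + 64·15
1 = 64·426 − 199·137
1 = −199·7379 + 3447·426
1 = 3447·7805 − 3646·7379
1 = −3646·46404 + 21677·7805
So 7805·(21677) ≡ 1 (mod 46404), giving 7805⁻¹ ≡ 21677.
x ≡ 7805⁻¹·25105 ≡ 21677·25105 ≡ 21377 (mod 46404).

21377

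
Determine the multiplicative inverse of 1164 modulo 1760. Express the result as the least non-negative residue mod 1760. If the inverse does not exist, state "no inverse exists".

Compute gcd(1164, 1760):
1760 = 1×1164 + 596
1164 = 1×596 + 568
596 = 1×568 + 28
568 = 20×28 + 8
28 = 3×8 + 4
8 = 2×4 + 0
The gcd is 4, not 1, hence no inverse exists.

no inverse exists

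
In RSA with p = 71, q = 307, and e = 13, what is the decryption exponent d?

φ(n) = (p−1)(q−1) = 70·306 = 21420.
Need d with 13·d ≡ 1 (mod 21420). Apply the extended Euclidean algorithm:
21420 = 1647×13 + 9
13 = 1×9 + 4
9 = 2×4 + 1
4 = 4×1 + 0
Back-substitute:
1 = 9 − 2·4
1 = −2·13 + 3·9
1 = 3·21420 − 4943·13
So 13·(-4943) ≡ 1 (mod 21420), hence d ≡ -4943 ≡ 16477 (mod 21420).

16477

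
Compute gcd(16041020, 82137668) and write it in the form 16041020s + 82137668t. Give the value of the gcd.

Repeated division:
82137668 = 5·16041020 + 1932568
16041020 = 8·1932568 + 580476
1932568 = 3·580476 + 191140
580476 = 3·191140 + 7056
191140 = 27·7056 + 628
7056 = 11·628 + 148
628 = 4·148 + 36
148 = 4·36 + 4
36 = 9·4 + 0
gcd(16041020, 82137668) = 4.
Back-substituting:
4 = 148 − 4·36
4 = −4·628 + 17·148
4 = 17·7056 − 191·628
4 = −191·191140 + 5174·7056
4 = 5174·580476 − 15713·191140
4 = −15713·1932568 + 52313·580476
4 = 52313·16041020 − 434217·1932568
4 = −434217·82137668 + 2223398·16041020
So 4 = (-434217)·82137668 + (2223398)·16041020.

4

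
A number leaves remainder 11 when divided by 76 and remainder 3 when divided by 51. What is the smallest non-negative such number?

1227

Write x = 11 + 76·k. Then 76·k ≡ 3 − 11 ≡ 43 (mod 51).
Need 76⁻¹ mod 51. Extended Euclid on (51, 25):
51 = 2*25 + 1
25 = 25*1 + 0
Back-substitute:
1 = 51 − 2·25
76⁻¹ ≡ 49 (mod 51), so k ≡ 49·43 ≡ 16 (mod 51).
x = 11 + 76·16 = 1227.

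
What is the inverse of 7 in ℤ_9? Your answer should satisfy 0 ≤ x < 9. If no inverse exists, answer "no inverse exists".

4

Apply the Euclidean algorithm to 9 and 7:
9 = 1·7 + 2
7 = 3·2 + 1
2 = 2·1 + 0
Since gcd(7, 9) = 1, back-substitute to write 1 as a combination:
1 = 7 − 3·2
1 = −3·9 + 4·7
So 7·4 ≡ 1 (mod 9).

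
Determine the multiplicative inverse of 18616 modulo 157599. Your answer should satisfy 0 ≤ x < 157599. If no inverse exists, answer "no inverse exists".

Euclidean algorithm on 157599, 18616:
157599 = 8×18616 + 8671
18616 = 2×8671 + 1274
8671 = 6×1274 + 1027
1274 = 1×1027 + 247
1027 = 4×247 + 39
247 = 6×39 + 13
39 = 3×13 + 0
Since gcd = 13 > 1, 18616 is not a unit mod 157599.

no inverse exists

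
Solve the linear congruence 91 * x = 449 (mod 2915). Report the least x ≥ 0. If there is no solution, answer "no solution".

69

First find gcd(91, 2915):
2915 = 32·91 + 3
91 = 30·3 + 1
3 = 3·1 + 0
gcd = 1, so a unique solution mod 2915 exists.
Back-substitute for the Bézout coefficients:
1 = 91 − 30·3
1 = −30·2915 + 961·91
So 91·(961) ≡ 1 (mod 2915), giving 91⁻¹ ≡ 961.
x ≡ 91⁻¹·449 ≡ 961·449 ≡ 69 (mod 2915).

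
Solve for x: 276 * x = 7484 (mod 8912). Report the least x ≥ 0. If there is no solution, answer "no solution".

1351

First find gcd(276, 8912):
8912 = 32*276 + 80
276 = 3*80 + 36
80 = 2*36 + 8
36 = 4*8 + 4
8 = 2*4 + 0
gcd = 4 and 4 | 7484, so solutions exist. Divide through by 4: 69x ≡ 1871 (mod 2228).
Now find 69⁻¹ mod 2228:
2228 = 32*69 + 20
69 = 3*20 + 9
20 = 2*9 + 2
9 = 4*2 + 1
2 = 2*1 + 0
Back-substitute:
1 = 9 − 4·2
1 = −4·20 + 9·9
1 = 9·69 − 31·20
1 = −31·2228 + 1001·69
So 69⁻¹ ≡ 1001 (mod 2228).
Then x ≡ 1001·1871 ≡ 1351 (mod 2228); the smallest non-negative solution is x = 1351.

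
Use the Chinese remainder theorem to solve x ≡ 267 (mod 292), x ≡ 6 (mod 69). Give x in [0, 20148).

Write x = 267 + 292·k. Then 292·k ≡ 6 − 267 ≡ 15 (mod 69).
Need 292⁻¹ mod 69. Extended Euclid on (69, 16):
69 = 4·16 + 5
16 = 3·5 + 1
5 = 5·1 + 0
Back-substitute:
1 = 16 − 3·5
1 = −3·69 + 13·16
292⁻¹ ≡ 13 (mod 69), so k ≡ 13·15 ≡ 57 (mod 69).
x = 267 + 292·57 = 16911.

16911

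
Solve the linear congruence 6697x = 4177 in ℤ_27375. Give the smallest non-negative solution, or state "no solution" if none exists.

First find gcd(6697, 27375):
27375 = 4×6697 + 587
6697 = 11×587 + 240
587 = 2×240 + 107
240 = 2×107 + 26
107 = 4×26 + 3
26 = 8×3 + 2
3 = 1×2 + 1
2 = 2×1 + 0
gcd = 1, so a unique solution mod 27375 exists.
Back-substitute for the Bézout coefficients:
1 = 3 − 2
1 = −26 + 9·3
1 = 9·107 − 37·26
1 = −37·240 + 83·107
1 = 83·587 − 203·240
1 = −203·6697 + 2316·587
1 = 2316·27375 − 9467·6697
So 6697·(-9467) ≡ 1 (mod 27375), giving 6697⁻¹ ≡ 17908.
x ≡ 6697⁻¹·4177 ≡ 17908·4177 ≡ 13216 (mod 27375).

13216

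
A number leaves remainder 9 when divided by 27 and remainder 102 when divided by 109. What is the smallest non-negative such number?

1737

Write x = 9 + 27·k. Then 27·k ≡ 102 − 9 ≡ 93 (mod 109).
Need 27⁻¹ mod 109. Extended Euclid on (109, 27):
109 = 4*27 + 1
27 = 27*1 + 0
Back-substitute:
1 = 109 − 4·27
27⁻¹ ≡ 105 (mod 109), so k ≡ 105·93 ≡ 64 (mod 109).
x = 9 + 27·64 = 1737.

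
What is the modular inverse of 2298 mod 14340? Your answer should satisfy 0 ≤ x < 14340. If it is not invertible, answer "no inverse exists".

Compute gcd(2298, 14340):
14340 = 6·2298 + 552
2298 = 4·552 + 90
552 = 6·90 + 12
90 = 7·12 + 6
12 = 2·6 + 0
gcd(2298, 14340) = 6 ≠ 1, so 2298 has no multiplicative inverse modulo 14340.

no inverse exists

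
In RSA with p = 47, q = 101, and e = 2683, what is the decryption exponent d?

1147

φ(n) = (p−1)(q−1) = 46·100 = 4600.
Need d with 2683·d ≡ 1 (mod 4600). Apply the extended Euclidean algorithm:
4600 = 1·2683 + 1917
2683 = 1·1917 + 766
1917 = 2·766 + 385
766 = 1·385 + 381
385 = 1·381 + 4
381 = 95·4 + 1
4 = 4·1 + 0
Back-substitute:
1 = 381 − 95·4
1 = −95·385 + 96·381
1 = 96·766 − 191·385
1 = −191·1917 + 478·766
1 = 478·2683 − 669·1917
1 = −669·4600 + 1147·2683
So 2683·1147 ≡ 1 (mod 4600), hence d = 1147.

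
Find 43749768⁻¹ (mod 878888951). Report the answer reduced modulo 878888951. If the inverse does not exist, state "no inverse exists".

Extended Euclidean algorithm:
878888951 = 20·43749768 + 3893591
43749768 = 11·3893591 + 920267
3893591 = 4·920267 + 212523
920267 = 4·212523 + 70175
212523 = 3·70175 + 1998
70175 = 35·1998 + 245
1998 = 8·245 + 38
245 = 6·38 + 17
38 = 2·17 + 4
17 = 4·4 + 1
4 = 4·1 + 0
The gcd is 1. Working backward:
1 = 17 − 4·4
1 = −4·38 + 9·17
1 = 9·245 − 58·38
1 = −58·1998 + 473·245
1 = 473·70175 − 16613·1998
1 = −16613·212523 + 50312·70175
1 = 50312·920267 − 217861·212523
1 = −217861·3893591 + 921756·920267
1 = 921756·43749768 − 10357177·3893591
1 = −10357177·878888951 + 208065296·43749768
So 43749768·208065296 ≡ 1 (mod 878888951).

208065296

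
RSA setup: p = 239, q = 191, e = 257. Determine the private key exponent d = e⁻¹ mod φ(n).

26393

φ(n) = (p−1)(q−1) = 238·190 = 45220.
Need d with 257·d ≡ 1 (mod 45220). Apply the extended Euclidean algorithm:
45220 = 175×257 + 245
257 = 1×245 + 12
245 = 20×12 + 5
12 = 2×5 + 2
5 = 2×2 + 1
2 = 2×1 + 0
Back-substitute:
1 = 5 − 2·2
1 = −2·12 + 5·5
1 = 5·245 − 102·12
1 = −102·257 + 107·245
1 = 107·45220 − 18827·257
So 257·(-18827) ≡ 1 (mod 45220), hence d ≡ -18827 ≡ 26393 (mod 45220).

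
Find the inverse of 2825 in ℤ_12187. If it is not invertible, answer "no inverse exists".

Run Euclid on (12187, 2825):
12187 = 4×2825 + 887
2825 = 3×887 + 164
887 = 5×164 + 67
164 = 2×67 + 30
67 = 2×30 + 7
30 = 4×7 + 2
7 = 3×2 + 1
2 = 2×1 + 0
The gcd is 1. Working backward:
1 = 7 − 3·2
1 = −3·30 + 13·7
1 = 13·67 − 29·30
1 = −29·164 + 71·67
1 = 71·887 − 384·164
1 = −384·2825 + 1223·887
1 = 1223·12187 − 5276·2825
Thus 2825·(-5276) ≡ 1 (mod 12187); reducing, -5276 mod 12187 = 6911.

6911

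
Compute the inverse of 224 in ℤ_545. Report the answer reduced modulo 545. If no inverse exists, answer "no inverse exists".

309

Extended Euclidean algorithm:
545 = 2×224 + 97
224 = 2×97 + 30
97 = 3×30 + 7
30 = 4×7 + 2
7 = 3×2 + 1
2 = 2×1 + 0
gcd = 1, so the inverse exists. Back-substitute:
1 = 7 − 3·2
1 = −3·30 + 13·7
1 = 13·97 − 42·30
1 = −42·224 + 97·97
1 = 97·545 − 236·224
Thus 224·(-236) ≡ 1 (mod 545); reducing, -236 mod 545 = 309.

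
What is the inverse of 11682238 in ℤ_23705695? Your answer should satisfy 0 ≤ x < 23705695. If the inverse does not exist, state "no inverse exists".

Apply the Euclidean algorithm to 23705695 and 11682238:
23705695 = 2·11682238 + 341219
11682238 = 34·341219 + 80792
341219 = 4·80792 + 18051
80792 = 4·18051 + 8588
18051 = 2·8588 + 875
8588 = 9·875 + 713
875 = 1·713 + 162
713 = 4·162 + 65
162 = 2·65 + 32
65 = 2·32 + 1
32 = 32·1 + 0
The gcd is 1. Working backward:
1 = 65 − 2·32
1 = −2·162 + 5·65
1 = 5·713 − 22·162
1 = −22·875 + 27·713
1 = 27·8588 − 265·875
1 = −265·18051 + 557·8588
1 = 557·80792 − 2493·18051
1 = −2493·341219 + 10529·80792
1 = 10529·11682238 − 360479·341219
1 = −360479·23705695 + 731487·11682238
So 11682238·731487 ≡ 1 (mod 23705695).

731487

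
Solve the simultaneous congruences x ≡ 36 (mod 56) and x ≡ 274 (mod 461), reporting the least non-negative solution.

Write x = 36 + 56·k. Then 56·k ≡ 274 − 36 ≡ 238 (mod 461).
Need 56⁻¹ mod 461. Extended Euclid on (461, 56):
461 = 8*56 + 13
56 = 4*13 + 4
13 = 3*4 + 1
4 = 4*1 + 0
Back-substitute:
1 = 13 − 3·4
1 = −3·56 + 13·13
1 = 13·461 − 107·56
56⁻¹ ≡ 354 (mod 461), so k ≡ 354·238 ≡ 350 (mod 461).
x = 36 + 56·350 = 19636.

19636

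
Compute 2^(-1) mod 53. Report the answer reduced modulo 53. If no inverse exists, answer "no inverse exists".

Extended Euclidean algorithm:
53 = 26·2 + 1
2 = 2·1 + 0
gcd = 1, so the inverse exists. Back-substitute:
1 = 53 − 26·2
Hence 2⁻¹ ≡ -26 ≡ 27 (mod 53).

27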